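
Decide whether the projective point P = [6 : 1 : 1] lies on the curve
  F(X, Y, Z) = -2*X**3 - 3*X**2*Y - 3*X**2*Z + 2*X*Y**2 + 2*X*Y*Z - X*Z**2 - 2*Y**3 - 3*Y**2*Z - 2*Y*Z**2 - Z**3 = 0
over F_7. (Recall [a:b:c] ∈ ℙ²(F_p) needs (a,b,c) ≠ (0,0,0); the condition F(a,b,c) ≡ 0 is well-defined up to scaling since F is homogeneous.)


F(6,1,1) ≡ 6 (mod 7); P is NOT on the curve.

Evaluate F(6, 1, 1) term-by-term (mod 7).
  -2*X**3 ↦ -2·216·1·1 = -432
  -3*X**2*Y ↦ -3·36·1·1 = -108
  -3*X**2*Z ↦ -3·36·1·1 = -108
  2*X*Y**2 ↦ 2·6·1·1 = 12
  2*X*Y*Z ↦ 2·6·1·1 = 12
  -X*Z**2 ↦ -1·6·1·1 = -6
  -2*Y**3 ↦ -2·1·1·1 = -2
  -3*Y**2*Z ↦ -3·1·1·1 = -3
  -2*Y*Z**2 ↦ -2·1·1·1 = -2
  -Z**3 ↦ -1·1·1·1 = -1
Sum: F(6, 1, 1) = (-432) + (-108) + (-108) + (12) + (12) + (-6) + (-2) + (-3) + (-2) + (-1) = -638.
Reducing mod 7: -638 ≡ 6 (mod 7).
Since F(a, b, c) ≡ 6 ≠ 0 (mod 7), P does NOT lie on the curve.


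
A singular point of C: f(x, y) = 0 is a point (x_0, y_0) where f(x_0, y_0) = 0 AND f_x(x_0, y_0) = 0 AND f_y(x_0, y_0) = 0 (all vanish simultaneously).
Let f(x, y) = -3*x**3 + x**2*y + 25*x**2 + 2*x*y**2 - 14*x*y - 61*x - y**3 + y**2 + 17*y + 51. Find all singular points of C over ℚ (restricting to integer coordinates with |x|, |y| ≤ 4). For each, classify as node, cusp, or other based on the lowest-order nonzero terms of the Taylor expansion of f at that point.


Singular points: {(3, 2)}; classification: cusp.

Compute partial derivatives:
  f_x = -9*x**2 + 2*x*y + 50*x + 2*y**2 - 14*y - 61.
  f_y = x**2 + 4*x*y - 14*x - 3*y**2 + 2*y + 17.
Scan x_0 ∈ {−4, ..., 4}. For each x_0, f_y(x_0, y) is a polynomial in y; find its integer roots y ∈ {−4, ..., 4}, then test f_x and f at those candidates.
  x = -4: f_y(-4, y) = -3*y**2 - 14*y + 89; no integer root y with |y| ≤ 4.
  x = -3: f_y(-3, y) = -3*y**2 - 10*y + 68; no integer root y with |y| ≤ 4.
  x = -2: f_y(-2, y) = -3*y**2 - 6*y + 49; no integer root y with |y| ≤ 4.
  x = -1: f_y(-1, y) = -3*y**2 - 2*y + 32; no integer root y with |y| ≤ 4.
  x = 0: f_y(0, y) = -3*y**2 + 2*y + 17; no integer root y with |y| ≤ 4.
  x = 1: f_y(1, y) = -3*y**2 + 6*y + 4; no integer root y with |y| ≤ 4.
  x = 2: f_y(2, y) = -3*y**2 + 10*y - 7; vanishes at y ∈ {1}. (2, 1): f_x = -5 ≠ 0.
  x = 3: f_y(3, y) = -3*y**2 + 14*y - 16; vanishes at y ∈ {2}. (3, 2): f_x = 0, f = 0 — SINGULAR.
  x = 4: f_y(4, y) = -3*y**2 + 18*y - 23; no integer root y with |y| ≤ 4.
Only singular point on the grid: (3, 2).
Classify: substitute x = 3 + u, y = 2 + v and expand: f = -3*u**3 + u**2*v + 2*u*v**2 - v**3 + v**2.
No constant or linear terms (consistent with a singular point). Quadratic part: v**2. Cubic part: -3*u**3 + u**2*v + 2*u*v**2 - v**3.
The quadratic part v**2 is a perfect square, so there is a single (double) tangent line v = 0, i.e. y = 2. Restricting the cubic part to that line (v = 0) leaves -3*u**3 ≠ 0, so f is not divisible by v and the branch is v² ≈ 3*u**3 to lowest order — this is a cusp.
Classification: cusp.


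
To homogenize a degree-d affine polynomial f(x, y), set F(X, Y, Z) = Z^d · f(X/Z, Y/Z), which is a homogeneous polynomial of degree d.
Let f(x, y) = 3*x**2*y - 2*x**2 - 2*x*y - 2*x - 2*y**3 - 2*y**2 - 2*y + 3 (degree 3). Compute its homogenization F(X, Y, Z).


F(X, Y, Z) = 3*X**2*Y - 2*X**2*Z - 2*X*Y*Z - 2*X*Z**2 - 2*Y**3 - 2*Y**2*Z - 2*Y*Z**2 + 3*Z**3

deg(f) = 3.
Substitute x = X/Z, y = Y/Z into f, then multiply by Z^3.
  monomial 3·x^2·y^1 ↦ 3·X^2·Y^1·Z^0.
  monomial -2·x^2·y^0 ↦ -2·X^2·Y^0·Z^1.
  monomial -2·x^1·y^1 ↦ -2·X^1·Y^1·Z^1.
  monomial -2·x^1·y^0 ↦ -2·X^1·Y^0·Z^2.
  monomial -2·x^0·y^3 ↦ -2·X^0·Y^3·Z^0.
  monomial -2·x^0·y^2 ↦ -2·X^0·Y^2·Z^1.
  monomial -2·x^0·y^1 ↦ -2·X^0·Y^1·Z^2.
  monomial 3·x^0·y^0 ↦ 3·X^0·Y^0·Z^3.
Collecting: F(X, Y, Z) = 3*X**2*Y - 2*X**2*Z - 2*X*Y*Z - 2*X*Z**2 - 2*Y**3 - 2*Y**2*Z - 2*Y*Z**2 + 3*Z**3.


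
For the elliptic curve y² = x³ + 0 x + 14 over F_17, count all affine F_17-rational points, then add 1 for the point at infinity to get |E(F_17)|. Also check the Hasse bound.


Affine points = {(1, 7), (1, 10), (6, 3), (6, 14), (7, 0), (8, 4), (8, 13), (11, 6), (11, 11), (12, 5), (12, 12), (13, 1), (13, 16), (14, 2), (14, 15), (16, 8), (16, 9)}; affine count = 17; |E(F_17)| = 18.

Discriminant check: Δ ∝ 4a³ + 27b² = 4·0³ + 27·14² = 4·0 + 27·196 ≡ 5 (mod 17). Nonzero ⇒ E is nonsingular.
For each x ∈ F_17, compute rhs = x³ + 0·x + 14 mod 17, then count y ∈ F_17 with y² ≡ rhs.
  x = 0: rhs = 14, matching y values: none (0 points).
  x = 1: rhs = 15, matching y values: 7, 10 (2 points).
  x = 2: rhs = 5, matching y values: none (0 points).
  x = 3: rhs = 7, matching y values: none (0 points).
  x = 4: rhs = 10, matching y values: none (0 points).
  x = 5: rhs = 3, matching y values: none (0 points).
  x = 6: rhs = 9, matching y values: 3, 14 (2 points).
  x = 7: rhs = 0, matching y values: 0 (1 points).
  x = 8: rhs = 16, matching y values: 4, 13 (2 points).
  x = 9: rhs = 12, matching y values: none (0 points).
  x = 10: rhs = 11, matching y values: none (0 points).
  x = 11: rhs = 2, matching y values: 6, 11 (2 points).
  x = 12: rhs = 8, matching y values: 5, 12 (2 points).
  x = 13: rhs = 1, matching y values: 1, 16 (2 points).
  x = 14: rhs = 4, matching y values: 2, 15 (2 points).
  x = 15: rhs = 6, matching y values: none (0 points).
  x = 16: rhs = 13, matching y values: 8, 9 (2 points).
Total affine count: 17.
Full point count |E(F_17)| = 17 + 1 = 18.
Hasse bound: |18 − (17+1)| = |0| = 0 ≤ 2√17 ≈ 8.2462 ✓.


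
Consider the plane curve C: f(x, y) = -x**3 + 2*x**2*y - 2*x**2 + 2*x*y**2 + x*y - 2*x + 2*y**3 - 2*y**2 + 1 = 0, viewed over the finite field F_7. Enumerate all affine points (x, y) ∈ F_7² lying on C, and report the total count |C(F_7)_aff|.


Affine F_7-points: {(5, 1), (6, 4)}; count = 2.

For each of the 49 pairs (x, y) ∈ F_7², evaluate f(x, y) mod 7. Record the zeros.
  x = 0: [0↦1, 1↦1, 2↦2, 3↦2, 4↦6, 5↦5, 6↦4]  zeros at y ∈ ∅
  x = 1: [0↦3, 1↦1, 2↦4, 3↦3, 4↦3, 5↦2, 6↦5]  zeros at y ∈ ∅
  x = 2: [0↦2, 1↦2, 2↦4, 3↦6, 4↦6, 5↦2, 6↦6]  zeros at y ∈ ∅
  x = 3: [0↦6, 1↦5, 2↦3, 3↦5, 4↦2, 5↦6, 6↦1]  zeros at y ∈ ∅
  x = 4: [0↦2, 1↦4, 2↦2, 3↦1, 4↦6, 5↦1, 6↦5]  zeros at y ∈ ∅
  x = 5: [0↦5, 1↦0, 2↦2, 3↦2, 4↦5, 5↦2, 6↦5]  zeros at y ∈ {1}
  x = 6: [0↦2, 1↦1, 2↦4, 3↦2, 4↦0, 5↦3, 6↦2]  zeros at y ∈ {4}
Collecting zeros: affine points = {(5, 1), (6, 4)}.
Total count |C(F_7)_aff| = 2.


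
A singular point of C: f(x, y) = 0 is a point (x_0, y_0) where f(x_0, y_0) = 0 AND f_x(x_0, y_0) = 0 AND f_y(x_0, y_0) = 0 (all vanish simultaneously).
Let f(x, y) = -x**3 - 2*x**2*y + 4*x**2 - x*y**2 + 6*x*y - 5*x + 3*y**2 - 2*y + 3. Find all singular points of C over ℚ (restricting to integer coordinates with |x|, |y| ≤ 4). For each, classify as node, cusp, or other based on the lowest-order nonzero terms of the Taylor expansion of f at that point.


Singular points: {(2, -1)}; classification: cusp.

Compute partial derivatives:
  f_x = -3*x**2 - 4*x*y + 8*x - y**2 + 6*y - 5.
  f_y = -2*x**2 - 2*x*y + 6*x + 6*y - 2.
Scan x_0 ∈ {−4, ..., 4}. For each x_0, f_y(x_0, y) is a polynomial in y; find its integer roots y ∈ {−4, ..., 4}, then test f_x and f at those candidates.
  x = -4: f_y(-4, y) = 14*y - 58; no integer root y with |y| ≤ 4.
  x = -3: f_y(-3, y) = 12*y - 38; no integer root y with |y| ≤ 4.
  x = -2: f_y(-2, y) = 10*y - 22; no integer root y with |y| ≤ 4.
  x = -1: f_y(-1, y) = 8*y - 10; no integer root y with |y| ≤ 4.
  x = 0: f_y(0, y) = 6*y - 2; no integer root y with |y| ≤ 4.
  x = 1: f_y(1, y) = 4*y + 2; no integer root y with |y| ≤ 4.
  x = 2: f_y(2, y) = 2*y + 2; vanishes at y ∈ {-1}. (2, -1): f_x = 0, f = 0 — SINGULAR.
  x = 3: f_y(3, y) = -2; no integer root y with |y| ≤ 4.
  x = 4: f_y(4, y) = -2*y - 10; no integer root y with |y| ≤ 4.
Only singular point on the grid: (2, -1).
Classify: substitute x = 2 + u, y = -1 + v and expand: f = -u**3 - 2*u**2*v - u*v**2 + v**2.
No constant or linear terms (consistent with a singular point). Quadratic part: v**2. Cubic part: -u**3 - 2*u**2*v - u*v**2.
The quadratic part v**2 is a perfect square, so there is a single (double) tangent line v = 0, i.e. y = -1. Restricting the cubic part to that line (v = 0) leaves -u**3 ≠ 0, so f is not divisible by v and the branch is v² ≈ u**3 to lowest order — this is a cusp.
Classification: cusp.


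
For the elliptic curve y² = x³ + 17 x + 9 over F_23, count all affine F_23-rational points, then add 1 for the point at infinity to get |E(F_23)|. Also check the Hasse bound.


Affine points = {(0, 3), (0, 20), (1, 2), (1, 21), (3, 8), (3, 15), (4, 7), (4, 16), (5, 9), (5, 14), (8, 6), (8, 17), (10, 11), (10, 12), (11, 3), (11, 20), (12, 3), (12, 20), (13, 9), (13, 14), (14, 1), (14, 22), (17, 6), (17, 17), (18, 11), (18, 12), (20, 0), (21, 6), (21, 17)}; affine count = 29; |E(F_23)| = 30.

Discriminant check: Δ ∝ 4a³ + 27b² = 4·17³ + 27·9² = 4·4913 + 27·81 ≡ 12 (mod 23). Nonzero ⇒ E is nonsingular.
For each x ∈ F_23, compute rhs = x³ + 17·x + 9 mod 23, then count y ∈ F_23 with y² ≡ rhs.
  x = 0: rhs = 9, matching y values: 3, 20 (2 points).
  x = 1: rhs = 4, matching y values: 2, 21 (2 points).
  x = 2: rhs = 5, matching y values: none (0 points).
  x = 3: rhs = 18, matching y values: 8, 15 (2 points).
  x = 4: rhs = 3, matching y values: 7, 16 (2 points).
  x = 5: rhs = 12, matching y values: 9, 14 (2 points).
  x = 6: rhs = 5, matching y values: none (0 points).
  x = 7: rhs = 11, matching y values: none (0 points).
  x = 8: rhs = 13, matching y values: 6, 17 (2 points).
  x = 9: rhs = 17, matching y values: none (0 points).
  x = 10: rhs = 6, matching y values: 11, 12 (2 points).
  x = 11: rhs = 9, matching y values: 3, 20 (2 points).
  x = 12: rhs = 9, matching y values: 3, 20 (2 points).
  x = 13: rhs = 12, matching y values: 9, 14 (2 points).
  x = 14: rhs = 1, matching y values: 1, 22 (2 points).
  x = 15: rhs = 5, matching y values: none (0 points).
  x = 16: rhs = 7, matching y values: none (0 points).
  x = 17: rhs = 13, matching y values: 6, 17 (2 points).
  x = 18: rhs = 6, matching y values: 11, 12 (2 points).
  x = 19: rhs = 15, matching y values: none (0 points).
  x = 20: rhs = 0, matching y values: 0 (1 points).
  x = 21: rhs = 13, matching y values: 6, 17 (2 points).
  x = 22: rhs = 14, matching y values: none (0 points).
Total affine count: 29.
Full point count |E(F_23)| = 29 + 1 = 30.
Hasse bound: |30 − (23+1)| = |6| = 6 ≤ 2√23 ≈ 9.5917 ✓.


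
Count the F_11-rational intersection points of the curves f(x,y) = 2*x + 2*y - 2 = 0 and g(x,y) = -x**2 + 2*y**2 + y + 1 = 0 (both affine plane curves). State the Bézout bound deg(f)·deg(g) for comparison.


Common zeros: {(1, 0), (4, 8)}; count = 2; Bézout bound = 2.

deg(f) = 1, deg(g) = 2, so Bézout bound = 2.
Scan x ∈ F_11. For each x, list the y ∈ F_11 with f(x, y) ≡ 0 and those with g(x, y) ≡ 0 (mod 11); the common zeros in that column are the intersection.
  x = 0: f ≡ 0 at y ∈ {1}; g ≡ 0 at y ∈ {2, 3}; common: ∅.
  x = 1: f ≡ 0 at y ∈ {0}; g ≡ 0 at y ∈ {0, 5}; common: {0}.
  x = 2: f ≡ 0 at y ∈ {10}; g ≡ 0 at y ∈ {1, 4}; common: ∅.
  x = 3: f ≡ 0 at y ∈ {9}; g ≡ 0 at y ∈ ∅; common: ∅.
  x = 4: f ≡ 0 at y ∈ {8}; g ≡ 0 at y ∈ {8}; common: {8}.
  x = 5: f ≡ 0 at y ∈ {7}; g ≡ 0 at y ∈ ∅; common: ∅.
  x = 6: f ≡ 0 at y ∈ {6}; g ≡ 0 at y ∈ ∅; common: ∅.
  x = 7: f ≡ 0 at y ∈ {5}; g ≡ 0 at y ∈ {8}; common: ∅.
  x = 8: f ≡ 0 at y ∈ {4}; g ≡ 0 at y ∈ ∅; common: ∅.
  x = 9: f ≡ 0 at y ∈ {3}; g ≡ 0 at y ∈ {1, 4}; common: ∅.
  x = 10: f ≡ 0 at y ∈ {2}; g ≡ 0 at y ∈ {0, 5}; common: ∅.
Collecting: common zeros = {(1, 0), (4, 8)}, so the count is 2.
Comparison with the Bézout bound: 2 ≤ 2 = deg(f)·deg(g), as expected for curves with no common component (the bound is attained).


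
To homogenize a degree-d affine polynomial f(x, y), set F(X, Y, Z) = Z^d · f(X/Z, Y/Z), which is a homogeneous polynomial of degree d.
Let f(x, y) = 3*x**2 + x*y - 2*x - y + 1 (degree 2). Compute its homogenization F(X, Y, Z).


F(X, Y, Z) = 3*X**2 + X*Y - 2*X*Z - Y*Z + Z**2

deg(f) = 2.
Substitute x = X/Z, y = Y/Z into f, then multiply by Z^2.
  monomial 3·x^2·y^0 ↦ 3·X^2·Y^0·Z^0.
  monomial 1·x^1·y^1 ↦ 1·X^1·Y^1·Z^0.
  monomial -2·x^1·y^0 ↦ -2·X^1·Y^0·Z^1.
  monomial -1·x^0·y^1 ↦ -1·X^0·Y^1·Z^1.
  monomial 1·x^0·y^0 ↦ 1·X^0·Y^0·Z^2.
Collecting: F(X, Y, Z) = 3*X**2 + X*Y - 2*X*Z - Y*Z + Z**2.


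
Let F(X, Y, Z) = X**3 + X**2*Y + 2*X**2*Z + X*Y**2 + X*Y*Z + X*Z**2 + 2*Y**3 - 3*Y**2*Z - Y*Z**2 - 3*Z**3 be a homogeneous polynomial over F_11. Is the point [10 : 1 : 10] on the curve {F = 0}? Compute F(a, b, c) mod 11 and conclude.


F(10,1,10) ≡ 4 (mod 11); P is NOT on the curve.

Evaluate F(10, 1, 10) term-by-term (mod 11).
  X**3 ↦ 1·1000·1·1 = 1000
  X**2*Y ↦ 1·100·1·1 = 100
  2*X**2*Z ↦ 2·100·1·10 = 2000
  X*Y**2 ↦ 1·10·1·1 = 10
  X*Y*Z ↦ 1·10·1·10 = 100
  X*Z**2 ↦ 1·10·1·100 = 1000
  2*Y**3 ↦ 2·1·1·1 = 2
  -3*Y**2*Z ↦ -3·1·1·10 = -30
  -Y*Z**2 ↦ -1·1·1·100 = -100
  -3*Z**3 ↦ -3·1·1·1000 = -3000
Sum: F(10, 1, 10) = (1000) + (100) + (2000) + (10) + (100) + (1000) + (2) + (-30) + (-100) + (-3000) = 1082.
Reducing mod 11: 1082 ≡ 4 (mod 11).
Since F(a, b, c) ≡ 4 ≠ 0 (mod 11), P does NOT lie on the curve.


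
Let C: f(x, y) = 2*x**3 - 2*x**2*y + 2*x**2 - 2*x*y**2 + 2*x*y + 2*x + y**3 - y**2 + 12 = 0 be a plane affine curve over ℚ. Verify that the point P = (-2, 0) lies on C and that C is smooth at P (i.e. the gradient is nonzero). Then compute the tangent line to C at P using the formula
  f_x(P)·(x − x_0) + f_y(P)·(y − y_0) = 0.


Tangent line at P: 18*x - 12*y + 36 = 0.

Step 1: f(-2, 0) = 0, so P lies on C.
Step 2: partial derivatives
  f_x(x, y) = 6*x**2 - 4*x*y + 4*x - 2*y**2 + 2*y + 2, f_y(x, y) = -2*x**2 - 4*x*y + 2*x + 3*y**2 - 2*y.
  f_x(P) = 18, f_y(P) = -12 (gradient nonzero, so P is smooth).
Step 3: tangent line at P: 18·(x − -2) + -12·(y − 0) = 0.
Expanding: 18*x - 12*y + 36 = 0.


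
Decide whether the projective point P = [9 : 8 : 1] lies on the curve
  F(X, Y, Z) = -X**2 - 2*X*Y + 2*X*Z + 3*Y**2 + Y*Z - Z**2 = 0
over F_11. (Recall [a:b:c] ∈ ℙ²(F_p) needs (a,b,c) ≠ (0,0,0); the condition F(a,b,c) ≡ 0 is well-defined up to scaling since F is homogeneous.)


F(9,8,1) ≡ 3 (mod 11); P is NOT on the curve.

Evaluate F(9, 8, 1) term-by-term (mod 11).
  -X**2 ↦ -1·81·1·1 = -81
  -2*X*Y ↦ -2·9·8·1 = -144
  2*X*Z ↦ 2·9·1·1 = 18
  3*Y**2 ↦ 3·1·64·1 = 192
  Y*Z ↦ 1·1·8·1 = 8
  -Z**2 ↦ -1·1·1·1 = -1
Sum: F(9, 8, 1) = (-81) + (-144) + (18) + (192) + (8) + (-1) = -8.
Reducing mod 11: -8 ≡ 3 (mod 11).
Since F(a, b, c) ≡ 3 ≠ 0 (mod 11), P does NOT lie on the curve.


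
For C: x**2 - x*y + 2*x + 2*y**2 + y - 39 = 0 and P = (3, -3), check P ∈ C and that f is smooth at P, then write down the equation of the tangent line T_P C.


Tangent line at P: 11*x - 14*y - 75 = 0.

Step 1: f(3, -3) = 0, so P lies on C.
Step 2: partial derivatives
  f_x(x, y) = 2*x - y + 2, f_y(x, y) = -x + 4*y + 1.
  f_x(P) = 11, f_y(P) = -14 (gradient nonzero, so P is smooth).
Step 3: tangent line at P: 11·(x − 3) + -14·(y − -3) = 0.
Expanding: 11*x - 14*y - 75 = 0.


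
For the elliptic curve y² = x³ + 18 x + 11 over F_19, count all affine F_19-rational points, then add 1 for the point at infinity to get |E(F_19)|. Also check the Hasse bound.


Affine points = {(0, 7), (0, 12), (1, 7), (1, 12), (2, 6), (2, 13), (3, 4), (3, 15), (5, 6), (5, 13), (7, 9), (7, 10), (9, 3), (9, 16), (11, 1), (11, 18), (12, 6), (12, 13), (14, 9), (14, 10), (16, 5), (16, 14), (17, 9), (17, 10), (18, 7), (18, 12)}; affine count = 26; |E(F_19)| = 27.

Discriminant check: Δ ∝ 4a³ + 27b² = 4·18³ + 27·11² = 4·5832 + 27·121 ≡ 14 (mod 19). Nonzero ⇒ E is nonsingular.
For each x ∈ F_19, compute rhs = x³ + 18·x + 11 mod 19, then count y ∈ F_19 with y² ≡ rhs.
  x = 0: rhs = 11, matching y values: 7, 12 (2 points).
  x = 1: rhs = 11, matching y values: 7, 12 (2 points).
  x = 2: rhs = 17, matching y values: 6, 13 (2 points).
  x = 3: rhs = 16, matching y values: 4, 15 (2 points).
  x = 4: rhs = 14, matching y values: none (0 points).
  x = 5: rhs = 17, matching y values: 6, 13 (2 points).
  x = 6: rhs = 12, matching y values: none (0 points).
  x = 7: rhs = 5, matching y values: 9, 10 (2 points).
  x = 8: rhs = 2, matching y values: none (0 points).
  x = 9: rhs = 9, matching y values: 3, 16 (2 points).
  x = 10: rhs = 13, matching y values: none (0 points).
  x = 11: rhs = 1, matching y values: 1, 18 (2 points).
  x = 12: rhs = 17, matching y values: 6, 13 (2 points).
  x = 13: rhs = 10, matching y values: none (0 points).
  x = 14: rhs = 5, matching y values: 9, 10 (2 points).
  x = 15: rhs = 8, matching y values: none (0 points).
  x = 16: rhs = 6, matching y values: 5, 14 (2 points).
  x = 17: rhs = 5, matching y values: 9, 10 (2 points).
  x = 18: rhs = 11, matching y values: 7, 12 (2 points).
Total affine count: 26.
Full point count |E(F_19)| = 26 + 1 = 27.
Hasse bound: |27 − (19+1)| = |7| = 7 ≤ 2√19 ≈ 8.7178 ✓.


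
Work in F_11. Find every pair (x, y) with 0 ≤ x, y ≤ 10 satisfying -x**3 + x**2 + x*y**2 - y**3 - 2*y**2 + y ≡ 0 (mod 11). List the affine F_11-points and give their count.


Affine F_11-points: {(0, 0), (1, 0), (1, 3), (1, 7), (3, 3), (4, 7), (6, 1), (6, 4), (6, 10), (7, 7), (8, 3), (8, 5), (8, 9), (9, 8)}; count = 14.

For each of the 121 pairs (x, y) ∈ F_11², evaluate f(x, y) mod 11. Record the zeros.
  x = 0: [0↦0, 1↦9, 2↦8, 3↦2, 4↦7, 5↦6, 6↦4, 7↦6, 8↦6, 9↦9, 10↦9]  zeros at y ∈ {0}
  x = 1: [0↦0, 1↦10, 2↦1, 3↦0, 4↦1, 5↦9, 6↦7, 7↦0, 8↦4, 9↦2, 10↦10]  zeros at y ∈ {0, 3, 7}
  x = 2: [0↦7, 1↦7, 2↦1, 3↦5, 4↦2, 5↦8, 6↦6, 7↦1, 8↦9, 9↦2, 10↦7]  zeros at y ∈ ∅
  x = 3: [0↦4, 1↦5, 2↦2, 3↦0, 4↦4, 5↦8, 6↦6, 7↦3, 8↦4, 9↦3, 10↦5]  zeros at y ∈ {3}
  x = 4: [0↦7, 1↦9, 2↦9, 3↦1, 4↦1, 5↦3, 6↦1, 7↦0, 8↦5, 9↦10, 10↦9]  zeros at y ∈ {7}
  x = 5: [0↦10, 1↦2, 2↦5, 3↦2, 4↦9, 5↦9, 6↦7, 7↦8, 8↦6, 9↦6, 10↦2]  zeros at y ∈ ∅
  x = 6: [0↦7, 1↦0, 2↦6, 3↦8, 4↦0, 5↦9, 6↦7, 7↦10, 8↦1, 9↦7, 10↦0]  zeros at y ∈ {1, 4, 10}
  x = 7: [0↦3, 1↦8, 2↦6, 3↦2, 4↦1, 5↦8, 6↦6, 7↦0, 8↦6, 9↦7, 10↦8]  zeros at y ∈ {7}
  x = 8: [0↦3, 1↦9, 2↦10, 3↦0, 4↦6, 5↦0, 6↦9, 7↦5, 8↦4, 9↦0, 10↦9]  zeros at y ∈ {3, 5, 9}
  x = 9: [0↦1, 1↦8, 2↦1, 3↦7, 4↦9, 5↦1, 6↦10, 7↦8, 8↦0, 9↦2, 10↦8]  zeros at y ∈ {8}
  x = 10: [0↦2, 1↦10, 2↦6, 3↦6, 4↦4, 5↦5, 6↦3, 7↦3, 8↦10, 9↦7, 10↦10]  zeros at y ∈ ∅
Collecting zeros: affine points = {(0, 0), (1, 0), (1, 3), (1, 7), (3, 3), (4, 7), (6, 1), (6, 4), (6, 10), (7, 7), (8, 3), (8, 5), (8, 9), (9, 8)}.
Total count |C(F_11)_aff| = 14.


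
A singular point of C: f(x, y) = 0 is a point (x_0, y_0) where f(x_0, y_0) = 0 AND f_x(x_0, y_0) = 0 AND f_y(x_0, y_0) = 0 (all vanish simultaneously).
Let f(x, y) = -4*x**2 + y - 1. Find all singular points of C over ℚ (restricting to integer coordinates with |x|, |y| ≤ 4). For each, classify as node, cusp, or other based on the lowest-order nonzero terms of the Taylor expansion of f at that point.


No singular points in the scanned grid; C is smooth there.

Compute partial derivatives:
  f_x = -8*x.
  f_y = 1.
f_y = 1 is a nonzero constant, so f_y never vanishes: no point (x, y) can satisfy f = f_x = f_y = 0. In particular no (x, y) ∈ {−4, ..., 4}² is singular; the curve is smooth.


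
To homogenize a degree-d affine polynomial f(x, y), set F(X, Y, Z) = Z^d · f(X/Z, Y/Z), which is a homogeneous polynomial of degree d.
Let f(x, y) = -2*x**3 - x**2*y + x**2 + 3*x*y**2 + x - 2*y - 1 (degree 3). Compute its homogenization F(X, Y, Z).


F(X, Y, Z) = -2*X**3 - X**2*Y + X**2*Z + 3*X*Y**2 + X*Z**2 - 2*Y*Z**2 - Z**3

deg(f) = 3.
Substitute x = X/Z, y = Y/Z into f, then multiply by Z^3.
  monomial -2·x^3·y^0 ↦ -2·X^3·Y^0·Z^0.
  monomial -1·x^2·y^1 ↦ -1·X^2·Y^1·Z^0.
  monomial 1·x^2·y^0 ↦ 1·X^2·Y^0·Z^1.
  monomial 3·x^1·y^2 ↦ 3·X^1·Y^2·Z^0.
  monomial 1·x^1·y^0 ↦ 1·X^1·Y^0·Z^2.
  monomial -2·x^0·y^1 ↦ -2·X^0·Y^1·Z^2.
  monomial -1·x^0·y^0 ↦ -1·X^0·Y^0·Z^3.
Collecting: F(X, Y, Z) = -2*X**3 - X**2*Y + X**2*Z + 3*X*Y**2 + X*Z**2 - 2*Y*Z**2 - Z**3.


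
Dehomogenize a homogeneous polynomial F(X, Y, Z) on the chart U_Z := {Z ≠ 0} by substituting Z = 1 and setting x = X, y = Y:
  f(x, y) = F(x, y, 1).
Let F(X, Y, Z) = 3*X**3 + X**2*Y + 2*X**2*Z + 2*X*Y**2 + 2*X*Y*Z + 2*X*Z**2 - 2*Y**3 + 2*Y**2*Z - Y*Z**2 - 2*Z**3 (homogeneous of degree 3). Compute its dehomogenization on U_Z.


f(x, y) = 3*x**3 + x**2*y + 2*x**2 + 2*x*y**2 + 2*x*y + 2*x - 2*y**3 + 2*y**2 - y - 2

On U_Z we set Z = 1. Each monomial c·X^i·Y^j·Z^k in F becomes c·x^i·y^j·1^k = c·x^i·y^j.
Substituting Z = 1: F(X, Y, 1) = 3*x**3 + x**2*y + 2*x**2 + 2*x*y**2 + 2*x*y + 2*x - 2*y**3 + 2*y**2 - y - 2.
Note: deg(f) ≤ deg(F) = 3; strict inequality happens when F is divisible by Z (lost terms).


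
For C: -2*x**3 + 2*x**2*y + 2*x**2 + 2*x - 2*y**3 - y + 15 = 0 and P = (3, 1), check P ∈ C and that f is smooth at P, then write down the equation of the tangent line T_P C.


Tangent line at P: -28*x + 11*y + 73 = 0.

Step 1: f(3, 1) = 0, so P lies on C.
Step 2: partial derivatives
  f_x(x, y) = -6*x**2 + 4*x*y + 4*x + 2, f_y(x, y) = 2*x**2 - 6*y**2 - 1.
  f_x(P) = -28, f_y(P) = 11 (gradient nonzero, so P is smooth).
Step 3: tangent line at P: -28·(x − 3) + 11·(y − 1) = 0.
Expanding: -28*x + 11*y + 73 = 0.


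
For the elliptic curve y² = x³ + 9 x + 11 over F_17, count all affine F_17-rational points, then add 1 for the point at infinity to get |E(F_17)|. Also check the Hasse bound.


Affine points = {(1, 2), (1, 15), (4, 3), (4, 14), (6, 3), (6, 14), (7, 3), (7, 14), (8, 0), (10, 8), (10, 9), (11, 8), (11, 9), (13, 8), (13, 9), (14, 5), (14, 12), (15, 6), (15, 11), (16, 1), (16, 16)}; affine count = 21; |E(F_17)| = 22.

Discriminant check: Δ ∝ 4a³ + 27b² = 4·9³ + 27·11² = 4·729 + 27·121 ≡ 12 (mod 17). Nonzero ⇒ E is nonsingular.
For each x ∈ F_17, compute rhs = x³ + 9·x + 11 mod 17, then count y ∈ F_17 with y² ≡ rhs.
  x = 0: rhs = 11, matching y values: none (0 points).
  x = 1: rhs = 4, matching y values: 2, 15 (2 points).
  x = 2: rhs = 3, matching y values: none (0 points).
  x = 3: rhs = 14, matching y values: none (0 points).
  x = 4: rhs = 9, matching y values: 3, 14 (2 points).
  x = 5: rhs = 11, matching y values: none (0 points).
  x = 6: rhs = 9, matching y values: 3, 14 (2 points).
  x = 7: rhs = 9, matching y values: 3, 14 (2 points).
  x = 8: rhs = 0, matching y values: 0 (1 points).
  x = 9: rhs = 5, matching y values: none (0 points).
  x = 10: rhs = 13, matching y values: 8, 9 (2 points).
  x = 11: rhs = 13, matching y values: 8, 9 (2 points).
  x = 12: rhs = 11, matching y values: none (0 points).
  x = 13: rhs = 13, matching y values: 8, 9 (2 points).
  x = 14: rhs = 8, matching y values: 5, 12 (2 points).
  x = 15: rhs = 2, matching y values: 6, 11 (2 points).
  x = 16: rhs = 1, matching y values: 1, 16 (2 points).
Total affine count: 21.
Full point count |E(F_17)| = 21 + 1 = 22.
Hasse bound: |22 − (17+1)| = |4| = 4 ≤ 2√17 ≈ 8.2462 ✓.


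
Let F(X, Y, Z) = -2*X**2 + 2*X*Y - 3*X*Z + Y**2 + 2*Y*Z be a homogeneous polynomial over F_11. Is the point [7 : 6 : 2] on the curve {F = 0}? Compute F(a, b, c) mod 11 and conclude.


F(7,6,2) ≡ 4 (mod 11); P is NOT on the curve.

Evaluate F(7, 6, 2) term-by-term (mod 11).
  -2*X**2 ↦ -2·49·1·1 = -98
  2*X*Y ↦ 2·7·6·1 = 84
  -3*X*Z ↦ -3·7·1·2 = -42
  Y**2 ↦ 1·1·36·1 = 36
  2*Y*Z ↦ 2·1·6·2 = 24
Sum: F(7, 6, 2) = (-98) + (84) + (-42) + (36) + (24) = 4.
Reducing mod 11: 4 ≡ 4 (mod 11).
Since F(a, b, c) ≡ 4 ≠ 0 (mod 11), P does NOT lie on the curve.


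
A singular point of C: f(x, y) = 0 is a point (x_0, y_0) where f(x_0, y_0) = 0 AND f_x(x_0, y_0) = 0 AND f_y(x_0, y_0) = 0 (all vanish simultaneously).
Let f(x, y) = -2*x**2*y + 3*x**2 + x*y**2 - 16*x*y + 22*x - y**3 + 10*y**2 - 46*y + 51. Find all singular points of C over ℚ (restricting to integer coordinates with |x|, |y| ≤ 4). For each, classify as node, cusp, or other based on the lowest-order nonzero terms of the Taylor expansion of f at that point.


Singular points: {(-3, 2)}; classification: node.

Compute partial derivatives:
  f_x = -4*x*y + 6*x + y**2 - 16*y + 22.
  f_y = -2*x**2 + 2*x*y - 16*x - 3*y**2 + 20*y - 46.
Scan x_0 ∈ {−4, ..., 4}. For each x_0, f_y(x_0, y) is a polynomial in y; find its integer roots y ∈ {−4, ..., 4}, then test f_x and f at those candidates.
  x = -4: f_y(-4, y) = -3*y**2 + 12*y - 14; no integer root y with |y| ≤ 4.
  x = -3: f_y(-3, y) = -3*y**2 + 14*y - 16; vanishes at y ∈ {2}. (-3, 2): f_x = 0, f = 0 — SINGULAR.
  x = -2: f_y(-2, y) = -3*y**2 + 16*y - 22; no integer root y with |y| ≤ 4.
  x = -1: f_y(-1, y) = -3*y**2 + 18*y - 32; no integer root y with |y| ≤ 4.
  x = 0: f_y(0, y) = -3*y**2 + 20*y - 46; no integer root y with |y| ≤ 4.
  x = 1: f_y(1, y) = -3*y**2 + 22*y - 64; no integer root y with |y| ≤ 4.
  x = 2: f_y(2, y) = -3*y**2 + 24*y - 86; no integer root y with |y| ≤ 4.
  x = 3: f_y(3, y) = -3*y**2 + 26*y - 112; no integer root y with |y| ≤ 4.
  x = 4: f_y(4, y) = -3*y**2 + 28*y - 142; no integer root y with |y| ≤ 4.
Only singular point on the grid: (-3, 2).
Classify: substitute x = -3 + u, y = 2 + v and expand: f = -2*u**2*v - u**2 + u*v**2 - v**3 + v**2.
No constant or linear terms (consistent with a singular point). Quadratic part: -u**2 + v**2. Cubic part: -2*u**2*v + u*v**2 - v**3.
The quadratic part v**2 - u**2 = (v − u)(v + u) splits into two distinct linear factors, so there are two distinct tangent lines y − 2 = ±(x − -3) — this is a node (ordinary double point).
Classification: node.


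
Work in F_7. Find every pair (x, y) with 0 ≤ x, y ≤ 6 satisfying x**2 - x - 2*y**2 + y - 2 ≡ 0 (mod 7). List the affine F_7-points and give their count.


Affine F_7-points: {(2, 0), (2, 4), (4, 5), (4, 6), (6, 0), (6, 4)}; count = 6.

For each of the 49 pairs (x, y) ∈ F_7², evaluate f(x, y) mod 7. Record the zeros.
  x = 0: [0↦5, 1↦4, 2↦6, 3↦4, 4↦5, 5↦2, 6↦2]  zeros at y ∈ ∅
  x = 1: [0↦5, 1↦4, 2↦6, 3↦4, 4↦5, 5↦2, 6↦2]  zeros at y ∈ ∅
  x = 2: [0↦0, 1↦6, 2↦1, 3↦6, 4↦0, 5↦4, 6↦4]  zeros at y ∈ {0, 4}
  x = 3: [0↦4, 1↦3, 2↦5, 3↦3, 4↦4, 5↦1, 6↦1]  zeros at y ∈ ∅
  x = 4: [0↦3, 1↦2, 2↦4, 3↦2, 4↦3, 5↦0, 6↦0]  zeros at y ∈ {5, 6}
  x = 5: [0↦4, 1↦3, 2↦5, 3↦3, 4↦4, 5↦1, 6↦1]  zeros at y ∈ ∅
  x = 6: [0↦0, 1↦6, 2↦1, 3↦6, 4↦0, 5↦4, 6↦4]  zeros at y ∈ {0, 4}
Collecting zeros: affine points = {(2, 0), (2, 4), (4, 5), (4, 6), (6, 0), (6, 4)}.
Total count |C(F_7)_aff| = 6.


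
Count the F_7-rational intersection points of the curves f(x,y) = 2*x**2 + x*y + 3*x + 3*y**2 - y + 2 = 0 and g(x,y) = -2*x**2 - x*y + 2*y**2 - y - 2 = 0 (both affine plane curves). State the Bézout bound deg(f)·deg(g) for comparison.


Common zeros: ∅; count = 0; Bézout bound = 4.

deg(f) = 2, deg(g) = 2, so Bézout bound = 4.
Scan x ∈ F_7. For each x, list the y ∈ F_7 with f(x, y) ≡ 0 and those with g(x, y) ≡ 0 (mod 7); the common zeros in that column are the intersection.
  x = 0: f ≡ 0 at y ∈ ∅; g ≡ 0 at y ∈ ∅; common: ∅.
  x = 1: f ≡ 0 at y ∈ {0}; g ≡ 0 at y ∈ {2, 6}; common: ∅.
  x = 2: f ≡ 0 at y ∈ ∅; g ≡ 0 at y ∈ ∅; common: ∅.
  x = 3: f ≡ 0 at y ∈ ∅; g ≡ 0 at y ∈ {3, 6}; common: ∅.
  x = 4: f ≡ 0 at y ∈ ∅; g ≡ 0 at y ∈ ∅; common: ∅.
  x = 5: f ≡ 0 at y ∈ ∅; g ≡ 0 at y ∈ {1, 2}; common: ∅.
  x = 6: f ≡ 0 at y ∈ ∅; g ≡ 0 at y ∈ {3, 4}; common: ∅.
Collecting: common zeros = ∅, so the count is 0.
Comparison with the Bézout bound: 0 ≤ 4 = deg(f)·deg(g), as expected for curves with no common component (the affine F_7-count falls short of the bound because intersections may lie at infinity, over extension fields, or carry multiplicity).


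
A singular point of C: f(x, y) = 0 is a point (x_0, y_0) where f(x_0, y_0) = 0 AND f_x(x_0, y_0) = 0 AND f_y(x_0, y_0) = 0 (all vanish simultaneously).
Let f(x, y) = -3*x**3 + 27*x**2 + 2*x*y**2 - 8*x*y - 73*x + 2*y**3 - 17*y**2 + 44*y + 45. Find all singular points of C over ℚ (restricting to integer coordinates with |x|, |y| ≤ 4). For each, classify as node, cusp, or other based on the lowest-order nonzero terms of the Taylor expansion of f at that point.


Singular points: {(3, 2)}; classification: cusp.

Compute partial derivatives:
  f_x = -9*x**2 + 54*x + 2*y**2 - 8*y - 73.
  f_y = 4*x*y - 8*x + 6*y**2 - 34*y + 44.
Scan x_0 ∈ {−4, ..., 4}. For each x_0, f_y(x_0, y) is a polynomial in y; find its integer roots y ∈ {−4, ..., 4}, then test f_x and f at those candidates.
  x = -4: f_y(-4, y) = 6*y**2 - 50*y + 76; vanishes at y ∈ {2}. (-4, 2): f_x = -441 ≠ 0.
  x = -3: f_y(-3, y) = 6*y**2 - 46*y + 68; vanishes at y ∈ {2}. (-3, 2): f_x = -324 ≠ 0.
  x = -2: f_y(-2, y) = 6*y**2 - 42*y + 60; vanishes at y ∈ {2}. (-2, 2): f_x = -225 ≠ 0.
  x = -1: f_y(-1, y) = 6*y**2 - 38*y + 52; vanishes at y ∈ {2}. (-1, 2): f_x = -144 ≠ 0.
  x = 0: f_y(0, y) = 6*y**2 - 34*y + 44; vanishes at y ∈ {2}. (0, 2): f_x = -81 ≠ 0.
  x = 1: f_y(1, y) = 6*y**2 - 30*y + 36; vanishes at y ∈ {2, 3}. (1, 2): f_x = -36 ≠ 0; (1, 3): f_x = -34 ≠ 0.
  x = 2: f_y(2, y) = 6*y**2 - 26*y + 28; vanishes at y ∈ {2}. (2, 2): f_x = -9 ≠ 0.
  x = 3: f_y(3, y) = 6*y**2 - 22*y + 20; vanishes at y ∈ {2}. (3, 2): f_x = 0, f = 0 — SINGULAR.
  x = 4: f_y(4, y) = 6*y**2 - 18*y + 12; vanishes at y ∈ {1, 2}. (4, 1): f_x = -7 ≠ 0; (4, 2): f_x = -9 ≠ 0.
Only singular point on the grid: (3, 2).
Classify: substitute x = 3 + u, y = 2 + v and expand: f = -3*u**3 + 2*u*v**2 + 2*v**3 + v**2.
No constant or linear terms (consistent with a singular point). Quadratic part: v**2. Cubic part: -3*u**3 + 2*u*v**2 + 2*v**3.
The quadratic part v**2 is a perfect square, so there is a single (double) tangent line v = 0, i.e. y = 2. Restricting the cubic part to that line (v = 0) leaves -3*u**3 ≠ 0, so f is not divisible by v and the branch is v² ≈ 3*u**3 to lowest order — this is a cusp.
Classification: cusp.


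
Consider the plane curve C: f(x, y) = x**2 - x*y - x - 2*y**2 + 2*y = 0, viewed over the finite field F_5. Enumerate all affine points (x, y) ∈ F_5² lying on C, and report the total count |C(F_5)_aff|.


Affine F_5-points: {(0, 0), (0, 1), (1, 0), (1, 3), (2, 1), (2, 4), (3, 3), (3, 4), (4, 2)}; count = 9.

For each of the 25 pairs (x, y) ∈ F_5², evaluate f(x, y) mod 5. Record the zeros.
  x = 0: [0↦0, 1↦0, 2↦1, 3↦3, 4↦1]  zeros at y ∈ {0, 1}
  x = 1: [0↦0, 1↦4, 2↦4, 3↦0, 4↦2]  zeros at y ∈ {0, 3}
  x = 2: [0↦2, 1↦0, 2↦4, 3↦4, 4↦0]  zeros at y ∈ {1, 4}
  x = 3: [0↦1, 1↦3, 2↦1, 3↦0, 4↦0]  zeros at y ∈ {3, 4}
  x = 4: [0↦2, 1↦3, 2↦0, 3↦3, 4↦2]  zeros at y ∈ {2}
Collecting zeros: affine points = {(0, 0), (0, 1), (1, 0), (1, 3), (2, 1), (2, 4), (3, 3), (3, 4), (4, 2)}.
Total count |C(F_5)_aff| = 9.


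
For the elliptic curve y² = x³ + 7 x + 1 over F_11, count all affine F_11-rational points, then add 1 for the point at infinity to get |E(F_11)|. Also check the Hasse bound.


Affine points = {(0, 1), (0, 10), (1, 3), (1, 8), (2, 1), (2, 10), (3, 4), (3, 7), (4, 4), (4, 7), (9, 1), (9, 10), (10, 2), (10, 9)}; affine count = 14; |E(F_11)| = 15.

Discriminant check: Δ ∝ 4a³ + 27b² = 4·7³ + 27·1² = 4·343 + 27·1 ≡ 2 (mod 11). Nonzero ⇒ E is nonsingular.
For each x ∈ F_11, compute rhs = x³ + 7·x + 1 mod 11, then count y ∈ F_11 with y² ≡ rhs.
  x = 0: rhs = 1, matching y values: 1, 10 (2 points).
  x = 1: rhs = 9, matching y values: 3, 8 (2 points).
  x = 2: rhs = 1, matching y values: 1, 10 (2 points).
  x = 3: rhs = 5, matching y values: 4, 7 (2 points).
  x = 4: rhs = 5, matching y values: 4, 7 (2 points).
  x = 5: rhs = 7, matching y values: none (0 points).
  x = 6: rhs = 6, matching y values: none (0 points).
  x = 7: rhs = 8, matching y values: none (0 points).
  x = 8: rhs = 8, matching y values: none (0 points).
  x = 9: rhs = 1, matching y values: 1, 10 (2 points).
  x = 10: rhs = 4, matching y values: 2, 9 (2 points).
Total affine count: 14.
Full point count |E(F_11)| = 14 + 1 = 15.
Hasse bound: |15 − (11+1)| = |3| = 3 ≤ 2√11 ≈ 6.6332 ✓.


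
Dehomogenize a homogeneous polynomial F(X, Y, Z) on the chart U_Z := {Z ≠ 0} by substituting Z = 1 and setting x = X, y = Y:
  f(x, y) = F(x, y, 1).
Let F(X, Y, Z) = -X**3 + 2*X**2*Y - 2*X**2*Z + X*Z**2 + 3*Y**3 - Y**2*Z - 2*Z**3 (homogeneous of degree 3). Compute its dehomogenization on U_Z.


f(x, y) = -x**3 + 2*x**2*y - 2*x**2 + x + 3*y**3 - y**2 - 2

On U_Z we set Z = 1. Each monomial c·X^i·Y^j·Z^k in F becomes c·x^i·y^j·1^k = c·x^i·y^j.
Substituting Z = 1: F(X, Y, 1) = -x**3 + 2*x**2*y - 2*x**2 + x + 3*y**3 - y**2 - 2.
Note: deg(f) ≤ deg(F) = 3; strict inequality happens when F is divisible by Z (lost terms).


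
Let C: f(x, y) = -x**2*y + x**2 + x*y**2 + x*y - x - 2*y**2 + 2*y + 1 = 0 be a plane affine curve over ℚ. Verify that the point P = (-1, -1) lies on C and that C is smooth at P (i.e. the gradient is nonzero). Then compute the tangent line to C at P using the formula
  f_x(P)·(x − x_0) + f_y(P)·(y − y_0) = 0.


Tangent line at P: -5*x + 6*y + 1 = 0.

Step 1: f(-1, -1) = 0, so P lies on C.
Step 2: partial derivatives
  f_x(x, y) = -2*x*y + 2*x + y**2 + y - 1, f_y(x, y) = -x**2 + 2*x*y + x - 4*y + 2.
  f_x(P) = -5, f_y(P) = 6 (gradient nonzero, so P is smooth).
Step 3: tangent line at P: -5·(x − -1) + 6·(y − -1) = 0.
Expanding: -5*x + 6*y + 1 = 0.


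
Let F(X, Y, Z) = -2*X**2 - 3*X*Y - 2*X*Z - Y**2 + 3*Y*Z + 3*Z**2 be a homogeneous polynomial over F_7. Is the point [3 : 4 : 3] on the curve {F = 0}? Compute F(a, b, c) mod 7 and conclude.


F(3,4,3) ≡ 3 (mod 7); P is NOT on the curve.

Evaluate F(3, 4, 3) term-by-term (mod 7).
  -2*X**2 ↦ -2·9·1·1 = -18
  -3*X*Y ↦ -3·3·4·1 = -36
  -2*X*Z ↦ -2·3·1·3 = -18
  -Y**2 ↦ -1·1·16·1 = -16
  3*Y*Z ↦ 3·1·4·3 = 36
  3*Z**2 ↦ 3·1·1·9 = 27
Sum: F(3, 4, 3) = (-18) + (-36) + (-18) + (-16) + (36) + (27) = -25.
Reducing mod 7: -25 ≡ 3 (mod 7).
Since F(a, b, c) ≡ 3 ≠ 0 (mod 7), P does NOT lie on the curve.


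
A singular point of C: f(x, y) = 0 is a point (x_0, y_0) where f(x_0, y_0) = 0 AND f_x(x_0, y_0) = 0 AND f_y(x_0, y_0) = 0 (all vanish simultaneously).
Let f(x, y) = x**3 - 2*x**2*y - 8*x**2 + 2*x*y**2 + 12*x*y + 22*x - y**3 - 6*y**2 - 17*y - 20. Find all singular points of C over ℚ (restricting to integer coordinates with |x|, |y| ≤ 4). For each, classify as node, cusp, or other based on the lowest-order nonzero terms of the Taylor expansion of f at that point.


Singular points: {(2, -1)}; classification: cusp.

Compute partial derivatives:
  f_x = 3*x**2 - 4*x*y - 16*x + 2*y**2 + 12*y + 22.
  f_y = -2*x**2 + 4*x*y + 12*x - 3*y**2 - 12*y - 17.
Scan x_0 ∈ {−4, ..., 4}. For each x_0, f_y(x_0, y) is a polynomial in y; find its integer roots y ∈ {−4, ..., 4}, then test f_x and f at those candidates.
  x = -4: f_y(-4, y) = -3*y**2 - 28*y - 97; no integer root y with |y| ≤ 4.
  x = -3: f_y(-3, y) = -3*y**2 - 24*y - 71; no integer root y with |y| ≤ 4.
  x = -2: f_y(-2, y) = -3*y**2 - 20*y - 49; no integer root y with |y| ≤ 4.
  x = -1: f_y(-1, y) = -3*y**2 - 16*y - 31; no integer root y with |y| ≤ 4.
  x = 0: f_y(0, y) = -3*y**2 - 12*y - 17; no integer root y with |y| ≤ 4.
  x = 1: f_y(1, y) = -3*y**2 - 8*y - 7; no integer root y with |y| ≤ 4.
  x = 2: f_y(2, y) = -3*y**2 - 4*y - 1; vanishes at y ∈ {-1}. (2, -1): f_x = 0, f = 0 — SINGULAR.
  x = 3: f_y(3, y) = 1 - 3*y**2; no integer root y with |y| ≤ 4.
  x = 4: f_y(4, y) = -3*y**2 + 4*y - 1; vanishes at y ∈ {1}. (4, 1): f_x = 4 ≠ 0.
Only singular point on the grid: (2, -1).
Classify: substitute x = 2 + u, y = -1 + v and expand: f = u**3 - 2*u**2*v + 2*u*v**2 - v**3 + v**2.
No constant or linear terms (consistent with a singular point). Quadratic part: v**2. Cubic part: u**3 - 2*u**2*v + 2*u*v**2 - v**3.
The quadratic part v**2 is a perfect square, so there is a single (double) tangent line v = 0, i.e. y = -1. Restricting the cubic part to that line (v = 0) leaves u**3 ≠ 0, so f is not divisible by v and the branch is v² ≈ -u**3 to lowest order — this is a cusp.
Classification: cusp.


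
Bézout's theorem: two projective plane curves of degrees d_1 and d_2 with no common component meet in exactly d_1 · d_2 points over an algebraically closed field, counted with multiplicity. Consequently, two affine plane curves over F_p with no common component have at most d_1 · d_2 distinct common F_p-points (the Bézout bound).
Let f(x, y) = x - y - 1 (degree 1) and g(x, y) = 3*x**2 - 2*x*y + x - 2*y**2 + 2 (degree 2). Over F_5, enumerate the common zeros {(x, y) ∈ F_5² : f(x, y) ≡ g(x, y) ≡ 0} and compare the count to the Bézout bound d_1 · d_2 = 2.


Common zeros: {(0, 4), (2, 1)}; count = 2; Bézout bound = 2.

deg(f) = 1, deg(g) = 2, so Bézout bound = 2.
Scan x ∈ F_5. For each x, list the y ∈ F_5 with f(x, y) ≡ 0 and those with g(x, y) ≡ 0 (mod 5); the common zeros in that column are the intersection.
  x = 0: f ≡ 0 at y ∈ {4}; g ≡ 0 at y ∈ {1, 4}; common: {4}.
  x = 1: f ≡ 0 at y ∈ {0}; g ≡ 0 at y ∈ ∅; common: ∅.
  x = 2: f ≡ 0 at y ∈ {1}; g ≡ 0 at y ∈ {1, 2}; common: {1}.
  x = 3: f ≡ 0 at y ∈ {2}; g ≡ 0 at y ∈ ∅; common: ∅.
  x = 4: f ≡ 0 at y ∈ {3}; g ≡ 0 at y ∈ {2, 4}; common: ∅.
Collecting: common zeros = {(0, 4), (2, 1)}, so the count is 2.
Comparison with the Bézout bound: 2 ≤ 2 = deg(f)·deg(g), as expected for curves with no common component (the bound is attained).


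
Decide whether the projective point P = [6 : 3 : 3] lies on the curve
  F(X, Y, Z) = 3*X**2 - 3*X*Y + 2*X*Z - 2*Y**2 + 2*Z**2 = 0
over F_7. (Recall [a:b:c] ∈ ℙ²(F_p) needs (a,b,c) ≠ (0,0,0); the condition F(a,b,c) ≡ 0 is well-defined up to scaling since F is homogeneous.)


F(6,3,3) ≡ 6 (mod 7); P is NOT on the curve.

Evaluate F(6, 3, 3) term-by-term (mod 7).
  3*X**2 ↦ 3·36·1·1 = 108
  -3*X*Y ↦ -3·6·3·1 = -54
  2*X*Z ↦ 2·6·1·3 = 36
  -2*Y**2 ↦ -2·1·9·1 = -18
  2*Z**2 ↦ 2·1·1·9 = 18
Sum: F(6, 3, 3) = (108) + (-54) + (36) + (-18) + (18) = 90.
Reducing mod 7: 90 ≡ 6 (mod 7).
Since F(a, b, c) ≡ 6 ≠ 0 (mod 7), P does NOT lie on the curve.


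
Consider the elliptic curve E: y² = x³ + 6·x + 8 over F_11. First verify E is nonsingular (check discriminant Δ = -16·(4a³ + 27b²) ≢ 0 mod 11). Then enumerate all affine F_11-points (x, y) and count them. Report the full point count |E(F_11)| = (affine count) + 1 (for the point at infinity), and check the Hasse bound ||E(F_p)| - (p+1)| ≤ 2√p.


Affine points = {(1, 2), (1, 9), (3, 3), (3, 8), (5, 3), (5, 8), (10, 1), (10, 10)}; affine count = 8; |E(F_11)| = 9.

Discriminant check: Δ ∝ 4a³ + 27b² = 4·6³ + 27·8² = 4·216 + 27·64 ≡ 7 (mod 11). Nonzero ⇒ E is nonsingular.
For each x ∈ F_11, compute rhs = x³ + 6·x + 8 mod 11, then count y ∈ F_11 with y² ≡ rhs.
  x = 0: rhs = 8, matching y values: none (0 points).
  x = 1: rhs = 4, matching y values: 2, 9 (2 points).
  x = 2: rhs = 6, matching y values: none (0 points).
  x = 3: rhs = 9, matching y values: 3, 8 (2 points).
  x = 4: rhs = 8, matching y values: none (0 points).
  x = 5: rhs = 9, matching y values: 3, 8 (2 points).
  x = 6: rhs = 7, matching y values: none (0 points).
  x = 7: rhs = 8, matching y values: none (0 points).
  x = 8: rhs = 7, matching y values: none (0 points).
  x = 9: rhs = 10, matching y values: none (0 points).
  x = 10: rhs = 1, matching y values: 1, 10 (2 points).
Total affine count: 8.
Full point count |E(F_11)| = 8 + 1 = 9.
Hasse bound: |9 − (11+1)| = |-3| = 3 ≤ 2√11 ≈ 6.6332 ✓.
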